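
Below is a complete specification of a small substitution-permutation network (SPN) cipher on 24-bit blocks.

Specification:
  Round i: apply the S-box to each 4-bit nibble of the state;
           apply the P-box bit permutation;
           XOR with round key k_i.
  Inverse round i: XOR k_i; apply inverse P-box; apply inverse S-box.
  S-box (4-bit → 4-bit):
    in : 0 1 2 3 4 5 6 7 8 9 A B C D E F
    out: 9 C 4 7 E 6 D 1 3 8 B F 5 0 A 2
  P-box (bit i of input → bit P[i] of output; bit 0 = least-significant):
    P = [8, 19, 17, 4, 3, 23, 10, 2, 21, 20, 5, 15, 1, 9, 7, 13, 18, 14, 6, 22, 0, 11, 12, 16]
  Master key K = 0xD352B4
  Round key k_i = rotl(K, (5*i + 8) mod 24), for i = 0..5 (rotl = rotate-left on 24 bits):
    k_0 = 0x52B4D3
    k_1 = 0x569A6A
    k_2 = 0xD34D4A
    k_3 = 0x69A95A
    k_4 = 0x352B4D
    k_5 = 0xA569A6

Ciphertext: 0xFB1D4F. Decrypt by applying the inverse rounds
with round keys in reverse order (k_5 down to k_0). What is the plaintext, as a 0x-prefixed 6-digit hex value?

s_0 = ciphertext = 0xFB1D4F
s_1 = InvRound(s_0, k_5) = 0xCB15C5
s_2 = InvRound(s_1, k_4) = 0x504835
s_3 = InvRound(s_2, k_3) = 0x050B08
s_4 = InvRound(s_3, k_2) = 0xDB8F52
s_5 = InvRound(s_4, k_1) = 0x17D23A
s_6 = InvRound(s_5, k_0) = 0x0B42CD

0x0B42CD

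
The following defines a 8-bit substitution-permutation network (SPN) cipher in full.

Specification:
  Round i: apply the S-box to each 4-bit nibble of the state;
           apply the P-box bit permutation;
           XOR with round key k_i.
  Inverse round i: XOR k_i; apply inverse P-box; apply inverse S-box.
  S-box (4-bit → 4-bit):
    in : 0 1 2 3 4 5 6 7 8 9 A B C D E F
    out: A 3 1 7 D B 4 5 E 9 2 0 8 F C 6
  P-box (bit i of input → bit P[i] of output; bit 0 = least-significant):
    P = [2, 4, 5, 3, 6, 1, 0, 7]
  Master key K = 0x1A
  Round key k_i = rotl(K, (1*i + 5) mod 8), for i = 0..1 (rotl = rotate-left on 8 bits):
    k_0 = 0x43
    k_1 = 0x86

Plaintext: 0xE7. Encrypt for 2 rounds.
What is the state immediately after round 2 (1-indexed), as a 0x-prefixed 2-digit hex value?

s_0 = plaintext = 0xE7
s_1 = Round(s_0, k_0) = 0xE6
s_2 = Round(s_1, k_1) = 0x27

0x27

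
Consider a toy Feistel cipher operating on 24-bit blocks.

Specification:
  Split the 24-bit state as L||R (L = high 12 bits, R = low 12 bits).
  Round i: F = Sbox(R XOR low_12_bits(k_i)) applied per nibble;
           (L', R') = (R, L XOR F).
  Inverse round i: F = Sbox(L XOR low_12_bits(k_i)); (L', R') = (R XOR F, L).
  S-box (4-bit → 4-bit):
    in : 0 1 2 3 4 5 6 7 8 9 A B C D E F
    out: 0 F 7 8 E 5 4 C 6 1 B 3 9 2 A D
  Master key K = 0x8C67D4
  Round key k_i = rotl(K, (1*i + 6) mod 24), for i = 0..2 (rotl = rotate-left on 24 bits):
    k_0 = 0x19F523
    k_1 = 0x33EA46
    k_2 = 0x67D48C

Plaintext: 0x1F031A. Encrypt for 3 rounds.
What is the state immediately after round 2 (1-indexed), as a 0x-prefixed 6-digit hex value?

s_0 = plaintext = 0x1F031A
s_1 = Round(s_0, k_0) = 0x31A571
s_2 = Round(s_1, k_1) = 0x571E96
s_3 = Round(s_2, k_2) = 0xE96E8A

0x571E96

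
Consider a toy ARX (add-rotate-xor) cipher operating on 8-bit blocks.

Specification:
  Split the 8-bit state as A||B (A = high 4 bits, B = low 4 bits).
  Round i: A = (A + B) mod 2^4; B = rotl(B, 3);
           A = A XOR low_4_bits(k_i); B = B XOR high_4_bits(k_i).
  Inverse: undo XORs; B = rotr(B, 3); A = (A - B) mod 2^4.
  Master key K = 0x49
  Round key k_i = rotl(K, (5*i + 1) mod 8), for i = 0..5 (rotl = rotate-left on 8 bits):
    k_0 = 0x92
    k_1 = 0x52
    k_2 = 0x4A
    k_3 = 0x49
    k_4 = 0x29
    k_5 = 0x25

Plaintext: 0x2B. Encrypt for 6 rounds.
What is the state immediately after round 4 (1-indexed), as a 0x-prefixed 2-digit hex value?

0x8B

s_0 = plaintext = 0x2B
s_1 = Round(s_0, k_0) = 0xF4
s_2 = Round(s_1, k_1) = 0x17
s_3 = Round(s_2, k_2) = 0x2F
s_4 = Round(s_3, k_3) = 0x8B
s_5 = Round(s_4, k_4) = 0xAF
s_6 = Round(s_5, k_5) = 0xCD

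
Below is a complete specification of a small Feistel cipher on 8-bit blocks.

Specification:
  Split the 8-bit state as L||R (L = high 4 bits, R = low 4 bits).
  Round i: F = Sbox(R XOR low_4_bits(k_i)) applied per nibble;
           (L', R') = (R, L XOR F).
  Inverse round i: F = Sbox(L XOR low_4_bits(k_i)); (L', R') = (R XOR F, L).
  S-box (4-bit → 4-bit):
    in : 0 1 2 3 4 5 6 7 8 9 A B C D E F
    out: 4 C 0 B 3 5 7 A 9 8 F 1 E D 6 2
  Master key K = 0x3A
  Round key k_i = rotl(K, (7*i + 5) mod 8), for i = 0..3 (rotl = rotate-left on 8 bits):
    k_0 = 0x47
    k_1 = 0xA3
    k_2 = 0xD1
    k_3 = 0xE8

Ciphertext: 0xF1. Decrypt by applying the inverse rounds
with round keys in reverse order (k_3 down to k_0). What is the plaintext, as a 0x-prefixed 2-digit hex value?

0xA0

s_0 = ciphertext = 0xF1
s_1 = InvRound(s_0, k_3) = 0xBF
s_2 = InvRound(s_1, k_2) = 0x0B
s_3 = InvRound(s_2, k_1) = 0x00
s_4 = InvRound(s_3, k_0) = 0xA0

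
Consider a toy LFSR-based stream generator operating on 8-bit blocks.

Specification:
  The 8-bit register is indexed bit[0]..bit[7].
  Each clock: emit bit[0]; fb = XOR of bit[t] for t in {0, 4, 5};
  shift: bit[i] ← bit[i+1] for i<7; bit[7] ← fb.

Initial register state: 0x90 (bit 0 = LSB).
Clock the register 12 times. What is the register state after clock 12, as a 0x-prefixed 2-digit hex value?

reg_0 = 0x90
clock 1: out=0, reg = 0xC8
clock 2: out=0, reg = 0x64
clock 3: out=0, reg = 0xB2
clock 4: out=0, reg = 0x59
clock 5: out=1, reg = 0x2C
clock 6: out=0, reg = 0x96
clock 7: out=0, reg = 0xCB
clock 8: out=1, reg = 0xE5
clock 9: out=1, reg = 0x72
clock 10: out=0, reg = 0x39
clock 11: out=1, reg = 0x9C
clock 12: out=0, reg = 0xCE

0xCE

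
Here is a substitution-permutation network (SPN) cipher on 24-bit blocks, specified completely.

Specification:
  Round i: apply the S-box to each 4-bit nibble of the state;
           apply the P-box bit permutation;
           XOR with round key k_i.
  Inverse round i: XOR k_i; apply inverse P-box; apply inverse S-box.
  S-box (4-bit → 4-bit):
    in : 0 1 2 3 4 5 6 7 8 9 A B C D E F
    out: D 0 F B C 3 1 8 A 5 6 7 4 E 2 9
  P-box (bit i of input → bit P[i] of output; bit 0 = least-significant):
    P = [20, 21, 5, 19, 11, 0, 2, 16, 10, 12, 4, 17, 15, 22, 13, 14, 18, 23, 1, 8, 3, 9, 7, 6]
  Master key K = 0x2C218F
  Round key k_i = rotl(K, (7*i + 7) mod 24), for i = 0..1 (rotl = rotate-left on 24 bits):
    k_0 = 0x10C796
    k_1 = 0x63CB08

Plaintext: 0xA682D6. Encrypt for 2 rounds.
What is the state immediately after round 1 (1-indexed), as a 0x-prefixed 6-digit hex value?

s_0 = plaintext = 0xA682D6
s_1 = Round(s_0, k_0) = 0x479103
s_2 = Round(s_1, k_1) = 0x5A62CC

0x479103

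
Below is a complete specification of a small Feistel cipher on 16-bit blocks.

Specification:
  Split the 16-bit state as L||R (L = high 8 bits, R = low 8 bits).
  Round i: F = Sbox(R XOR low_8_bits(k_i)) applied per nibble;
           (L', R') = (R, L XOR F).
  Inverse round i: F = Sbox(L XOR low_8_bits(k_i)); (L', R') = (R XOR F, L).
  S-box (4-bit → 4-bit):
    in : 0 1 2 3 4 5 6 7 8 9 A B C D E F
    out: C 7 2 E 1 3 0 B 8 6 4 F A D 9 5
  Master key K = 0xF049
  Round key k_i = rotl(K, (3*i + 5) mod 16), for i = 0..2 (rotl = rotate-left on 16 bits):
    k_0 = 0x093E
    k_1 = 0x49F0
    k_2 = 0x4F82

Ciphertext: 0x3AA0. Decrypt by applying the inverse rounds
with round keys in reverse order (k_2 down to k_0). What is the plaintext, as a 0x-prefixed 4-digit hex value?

s_0 = ciphertext = 0x3AA0
s_1 = InvRound(s_0, k_2) = 0x583A
s_2 = InvRound(s_1, k_1) = 0x7258
s_3 = InvRound(s_2, k_0) = 0x4272

0x4272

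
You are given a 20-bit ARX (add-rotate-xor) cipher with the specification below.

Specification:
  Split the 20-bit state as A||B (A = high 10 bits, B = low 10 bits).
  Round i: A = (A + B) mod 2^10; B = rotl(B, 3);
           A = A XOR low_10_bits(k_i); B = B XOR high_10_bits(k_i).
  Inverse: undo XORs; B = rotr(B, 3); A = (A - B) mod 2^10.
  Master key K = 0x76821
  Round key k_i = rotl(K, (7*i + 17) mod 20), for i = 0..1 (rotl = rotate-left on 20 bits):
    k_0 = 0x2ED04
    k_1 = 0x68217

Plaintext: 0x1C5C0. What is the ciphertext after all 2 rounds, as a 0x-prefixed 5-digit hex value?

s_0 = plaintext = 0x1C5C0
s_1 = Round(s_0, k_0) = 0xCD6B8
s_2 = Round(s_1, k_1) = 0xFE865

0xFE865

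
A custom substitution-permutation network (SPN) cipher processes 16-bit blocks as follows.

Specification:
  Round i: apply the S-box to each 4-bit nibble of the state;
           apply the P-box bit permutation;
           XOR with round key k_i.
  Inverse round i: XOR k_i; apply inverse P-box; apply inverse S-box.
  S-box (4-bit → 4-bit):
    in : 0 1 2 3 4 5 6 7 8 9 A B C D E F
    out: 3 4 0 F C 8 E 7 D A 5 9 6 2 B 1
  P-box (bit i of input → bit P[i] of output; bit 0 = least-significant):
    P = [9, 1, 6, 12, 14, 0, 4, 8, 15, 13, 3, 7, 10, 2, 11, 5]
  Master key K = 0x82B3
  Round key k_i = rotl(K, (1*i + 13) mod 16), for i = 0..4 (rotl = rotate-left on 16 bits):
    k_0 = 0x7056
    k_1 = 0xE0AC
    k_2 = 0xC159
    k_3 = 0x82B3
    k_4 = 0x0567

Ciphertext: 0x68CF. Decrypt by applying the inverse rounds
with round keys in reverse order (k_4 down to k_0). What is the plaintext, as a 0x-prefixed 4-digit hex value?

s_0 = ciphertext = 0x68CF
s_1 = InvRound(s_0, k_4) = 0x86B2
s_2 = InvRound(s_1, k_3) = 0xF2D2
s_3 = InvRound(s_2, k_2) = 0x269E
s_4 = InvRound(s_3, k_1) = 0xBFA0
s_5 = InvRound(s_4, k_0) = 0x3B87

0x3B87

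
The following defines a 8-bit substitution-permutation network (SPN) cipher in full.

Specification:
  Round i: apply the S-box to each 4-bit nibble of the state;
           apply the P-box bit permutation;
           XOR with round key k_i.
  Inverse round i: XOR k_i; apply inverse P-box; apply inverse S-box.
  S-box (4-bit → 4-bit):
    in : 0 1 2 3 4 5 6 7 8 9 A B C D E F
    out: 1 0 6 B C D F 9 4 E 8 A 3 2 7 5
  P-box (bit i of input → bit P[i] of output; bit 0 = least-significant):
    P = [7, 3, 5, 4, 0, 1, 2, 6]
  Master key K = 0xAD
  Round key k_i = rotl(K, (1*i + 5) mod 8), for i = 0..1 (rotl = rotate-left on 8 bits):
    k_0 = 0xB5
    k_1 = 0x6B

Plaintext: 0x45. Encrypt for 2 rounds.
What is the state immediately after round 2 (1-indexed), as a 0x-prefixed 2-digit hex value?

s_0 = plaintext = 0x45
s_1 = Round(s_0, k_0) = 0x41
s_2 = Round(s_1, k_1) = 0x2F

0x2F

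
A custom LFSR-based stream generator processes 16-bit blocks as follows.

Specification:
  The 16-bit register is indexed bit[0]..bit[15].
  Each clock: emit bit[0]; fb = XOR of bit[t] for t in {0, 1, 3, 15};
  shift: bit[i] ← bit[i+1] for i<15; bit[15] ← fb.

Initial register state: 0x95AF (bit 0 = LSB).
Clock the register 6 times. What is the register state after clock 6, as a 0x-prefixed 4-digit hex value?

0x1256

reg_0 = 0x95AF
clock 1: out=1, reg = 0x4AD7
clock 2: out=1, reg = 0x256B
clock 3: out=1, reg = 0x92B5
clock 4: out=1, reg = 0x495A
clock 5: out=0, reg = 0x24AD
clock 6: out=1, reg = 0x1256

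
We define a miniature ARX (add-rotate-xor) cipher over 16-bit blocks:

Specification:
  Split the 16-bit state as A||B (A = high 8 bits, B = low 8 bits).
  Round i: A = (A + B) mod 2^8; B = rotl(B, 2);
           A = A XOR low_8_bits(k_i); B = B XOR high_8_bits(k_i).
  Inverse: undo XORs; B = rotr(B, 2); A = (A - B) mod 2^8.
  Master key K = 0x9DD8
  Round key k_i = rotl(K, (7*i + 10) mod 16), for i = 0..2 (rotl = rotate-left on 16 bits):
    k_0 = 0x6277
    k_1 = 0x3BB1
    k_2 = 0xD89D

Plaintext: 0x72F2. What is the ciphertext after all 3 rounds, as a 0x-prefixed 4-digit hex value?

s_0 = plaintext = 0x72F2
s_1 = Round(s_0, k_0) = 0x13A9
s_2 = Round(s_1, k_1) = 0x0D9D
s_3 = Round(s_2, k_2) = 0x37AE

0x37AE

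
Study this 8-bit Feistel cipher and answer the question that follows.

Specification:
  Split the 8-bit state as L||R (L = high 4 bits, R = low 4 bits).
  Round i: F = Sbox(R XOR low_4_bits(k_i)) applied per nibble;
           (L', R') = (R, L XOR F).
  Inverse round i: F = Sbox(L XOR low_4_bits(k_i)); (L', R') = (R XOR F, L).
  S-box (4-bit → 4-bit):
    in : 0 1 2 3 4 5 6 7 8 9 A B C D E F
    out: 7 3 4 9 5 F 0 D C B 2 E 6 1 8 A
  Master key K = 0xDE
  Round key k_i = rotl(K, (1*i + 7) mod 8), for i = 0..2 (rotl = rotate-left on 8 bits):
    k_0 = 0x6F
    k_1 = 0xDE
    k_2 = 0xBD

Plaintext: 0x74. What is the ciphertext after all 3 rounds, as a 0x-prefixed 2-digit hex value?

s_0 = plaintext = 0x74
s_1 = Round(s_0, k_0) = 0x49
s_2 = Round(s_1, k_1) = 0x99
s_3 = Round(s_2, k_2) = 0x9C

0x9C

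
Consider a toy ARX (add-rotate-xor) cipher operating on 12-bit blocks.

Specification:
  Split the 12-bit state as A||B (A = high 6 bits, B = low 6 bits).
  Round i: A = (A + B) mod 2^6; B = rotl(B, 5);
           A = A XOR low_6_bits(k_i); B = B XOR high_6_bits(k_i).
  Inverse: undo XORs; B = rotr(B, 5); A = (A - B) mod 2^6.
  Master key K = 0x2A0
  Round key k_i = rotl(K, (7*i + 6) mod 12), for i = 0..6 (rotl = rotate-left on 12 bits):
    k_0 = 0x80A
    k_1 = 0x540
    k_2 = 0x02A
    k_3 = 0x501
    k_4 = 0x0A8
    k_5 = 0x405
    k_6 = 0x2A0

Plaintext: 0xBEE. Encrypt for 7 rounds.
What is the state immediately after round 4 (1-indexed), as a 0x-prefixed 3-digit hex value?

s_0 = plaintext = 0xBEE
s_1 = Round(s_0, k_0) = 0x5F7
s_2 = Round(s_1, k_1) = 0x3AE
s_3 = Round(s_2, k_2) = 0x597
s_4 = Round(s_3, k_3) = 0xB3F
s_5 = Round(s_4, k_4) = 0x0FD
s_6 = Round(s_5, k_5) = 0x16E
s_7 = Round(s_6, k_6) = 0x4DD

0xB3F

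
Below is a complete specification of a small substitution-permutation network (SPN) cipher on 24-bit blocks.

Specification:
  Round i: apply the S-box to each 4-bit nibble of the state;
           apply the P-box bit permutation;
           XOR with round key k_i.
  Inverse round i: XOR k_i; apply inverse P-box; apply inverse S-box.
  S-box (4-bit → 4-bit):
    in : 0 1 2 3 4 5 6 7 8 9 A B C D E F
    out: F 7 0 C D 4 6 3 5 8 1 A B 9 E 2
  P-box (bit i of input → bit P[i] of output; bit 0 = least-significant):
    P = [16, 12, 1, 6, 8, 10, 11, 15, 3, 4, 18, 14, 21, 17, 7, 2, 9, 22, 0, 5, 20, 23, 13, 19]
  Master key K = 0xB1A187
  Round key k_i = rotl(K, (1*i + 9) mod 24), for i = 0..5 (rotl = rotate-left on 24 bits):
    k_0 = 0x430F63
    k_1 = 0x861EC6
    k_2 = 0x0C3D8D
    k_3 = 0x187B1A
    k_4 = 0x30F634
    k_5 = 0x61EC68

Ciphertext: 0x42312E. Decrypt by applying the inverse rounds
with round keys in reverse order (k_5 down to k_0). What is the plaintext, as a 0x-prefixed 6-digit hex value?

0x0D4F46

s_0 = ciphertext = 0x42312E
s_1 = InvRound(s_0, k_5) = 0x22C900
s_2 = InvRound(s_1, k_4) = 0x8DBF1F
s_3 = InvRound(s_2, k_3) = 0x7593BA
s_4 = InvRound(s_3, k_2) = 0x40DFE8
s_5 = InvRound(s_4, k_1) = 0xFBB4D5
s_6 = InvRound(s_5, k_0) = 0x0D4F46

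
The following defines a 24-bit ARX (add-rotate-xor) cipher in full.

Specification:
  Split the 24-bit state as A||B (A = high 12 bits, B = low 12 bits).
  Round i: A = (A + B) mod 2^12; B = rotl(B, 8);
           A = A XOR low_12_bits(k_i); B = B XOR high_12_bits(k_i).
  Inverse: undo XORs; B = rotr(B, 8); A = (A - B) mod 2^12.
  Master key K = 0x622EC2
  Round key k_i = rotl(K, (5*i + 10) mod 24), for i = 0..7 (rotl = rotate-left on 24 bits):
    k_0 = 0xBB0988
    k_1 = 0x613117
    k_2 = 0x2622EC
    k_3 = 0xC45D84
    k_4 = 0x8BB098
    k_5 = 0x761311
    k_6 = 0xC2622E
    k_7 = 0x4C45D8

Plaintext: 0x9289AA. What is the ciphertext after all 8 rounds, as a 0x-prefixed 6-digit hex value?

0x81934D

s_0 = plaintext = 0x9289AA
s_1 = Round(s_0, k_0) = 0xB5A12A
s_2 = Round(s_1, k_1) = 0xD93C01
s_3 = Round(s_2, k_2) = 0xB783A2
s_4 = Round(s_3, k_3) = 0x29EE7F
s_5 = Round(s_4, k_4) = 0x18575C
s_6 = Round(s_5, k_5) = 0xBF0B14
s_7 = Round(s_6, k_6) = 0x52A897
s_8 = Round(s_7, k_7) = 0x81934D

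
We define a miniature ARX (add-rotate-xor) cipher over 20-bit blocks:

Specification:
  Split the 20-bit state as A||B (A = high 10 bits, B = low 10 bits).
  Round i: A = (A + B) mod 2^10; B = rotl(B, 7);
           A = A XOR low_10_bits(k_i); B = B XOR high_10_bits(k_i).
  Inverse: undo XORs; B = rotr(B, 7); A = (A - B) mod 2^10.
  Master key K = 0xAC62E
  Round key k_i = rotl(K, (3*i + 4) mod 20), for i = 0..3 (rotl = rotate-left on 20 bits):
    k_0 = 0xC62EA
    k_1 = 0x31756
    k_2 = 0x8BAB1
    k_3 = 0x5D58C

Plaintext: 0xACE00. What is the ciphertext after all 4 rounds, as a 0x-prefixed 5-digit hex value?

0xF4CD2

s_0 = plaintext = 0xACE00
s_1 = Round(s_0, k_0) = 0x96758
s_2 = Round(s_1, k_1) = 0xB9CAE
s_3 = Round(s_2, k_2) = 0x4913B
s_4 = Round(s_3, k_3) = 0xF4CD2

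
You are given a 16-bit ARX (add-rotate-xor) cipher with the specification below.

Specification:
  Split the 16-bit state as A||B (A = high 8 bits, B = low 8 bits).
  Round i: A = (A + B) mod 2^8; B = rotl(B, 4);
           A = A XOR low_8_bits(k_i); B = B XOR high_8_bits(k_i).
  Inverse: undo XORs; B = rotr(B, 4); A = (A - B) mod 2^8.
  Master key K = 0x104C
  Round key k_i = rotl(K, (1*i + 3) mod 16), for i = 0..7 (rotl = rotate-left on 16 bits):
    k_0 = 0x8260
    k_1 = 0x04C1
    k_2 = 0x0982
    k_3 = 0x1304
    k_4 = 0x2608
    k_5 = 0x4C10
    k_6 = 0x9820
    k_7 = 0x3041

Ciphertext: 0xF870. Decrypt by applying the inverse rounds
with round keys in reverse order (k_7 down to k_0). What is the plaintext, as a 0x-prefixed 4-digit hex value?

s_0 = ciphertext = 0xF870
s_1 = InvRound(s_0, k_7) = 0xB504
s_2 = InvRound(s_1, k_6) = 0xCCC9
s_3 = InvRound(s_2, k_5) = 0x8458
s_4 = InvRound(s_3, k_4) = 0xA5E7
s_5 = InvRound(s_4, k_3) = 0x524F
s_6 = InvRound(s_5, k_2) = 0x6C64
s_7 = InvRound(s_6, k_1) = 0xA706
s_8 = InvRound(s_7, k_0) = 0x7F48

0x7F48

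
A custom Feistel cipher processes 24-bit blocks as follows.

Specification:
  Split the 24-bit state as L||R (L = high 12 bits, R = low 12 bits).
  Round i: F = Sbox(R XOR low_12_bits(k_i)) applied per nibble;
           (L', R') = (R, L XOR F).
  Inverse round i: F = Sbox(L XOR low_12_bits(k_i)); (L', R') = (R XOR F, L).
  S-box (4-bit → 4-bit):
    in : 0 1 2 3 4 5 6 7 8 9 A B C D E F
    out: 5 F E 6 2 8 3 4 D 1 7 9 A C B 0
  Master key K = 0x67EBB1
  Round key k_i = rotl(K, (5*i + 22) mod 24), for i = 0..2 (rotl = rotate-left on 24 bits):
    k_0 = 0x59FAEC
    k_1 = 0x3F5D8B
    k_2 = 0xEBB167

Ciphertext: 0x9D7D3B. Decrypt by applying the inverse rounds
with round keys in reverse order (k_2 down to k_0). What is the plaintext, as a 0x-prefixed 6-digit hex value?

s_0 = ciphertext = 0x9D7D3B
s_1 = InvRound(s_0, k_2) = 0x0AE9D7
s_2 = InvRound(s_1, k_1) = 0x53F0AE
s_3 = InvRound(s_2, k_0) = 0x06853F

0x06853F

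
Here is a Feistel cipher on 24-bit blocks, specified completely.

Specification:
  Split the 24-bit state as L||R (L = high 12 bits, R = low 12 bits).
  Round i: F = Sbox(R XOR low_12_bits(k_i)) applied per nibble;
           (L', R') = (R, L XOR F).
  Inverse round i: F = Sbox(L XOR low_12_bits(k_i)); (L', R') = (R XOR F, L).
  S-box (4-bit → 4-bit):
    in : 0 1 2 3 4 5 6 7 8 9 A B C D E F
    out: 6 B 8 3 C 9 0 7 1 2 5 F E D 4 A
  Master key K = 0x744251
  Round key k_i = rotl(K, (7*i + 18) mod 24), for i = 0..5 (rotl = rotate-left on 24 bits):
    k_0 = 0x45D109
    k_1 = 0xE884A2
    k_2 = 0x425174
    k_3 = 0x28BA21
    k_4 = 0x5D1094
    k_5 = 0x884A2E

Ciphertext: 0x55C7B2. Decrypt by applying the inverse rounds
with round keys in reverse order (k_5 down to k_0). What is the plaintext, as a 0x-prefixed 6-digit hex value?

s_0 = ciphertext = 0x55C7B2
s_1 = InvRound(s_0, k_5) = 0xDCA55C
s_2 = InvRound(s_1, k_4) = 0x8C8DCA
s_3 = InvRound(s_2, k_3) = 0x5888C8
s_4 = InvRound(s_3, k_2) = 0x466588
s_5 = InvRound(s_4, k_1) = 0x364466
s_6 = InvRound(s_5, k_0) = 0xC6B364

0xC6B364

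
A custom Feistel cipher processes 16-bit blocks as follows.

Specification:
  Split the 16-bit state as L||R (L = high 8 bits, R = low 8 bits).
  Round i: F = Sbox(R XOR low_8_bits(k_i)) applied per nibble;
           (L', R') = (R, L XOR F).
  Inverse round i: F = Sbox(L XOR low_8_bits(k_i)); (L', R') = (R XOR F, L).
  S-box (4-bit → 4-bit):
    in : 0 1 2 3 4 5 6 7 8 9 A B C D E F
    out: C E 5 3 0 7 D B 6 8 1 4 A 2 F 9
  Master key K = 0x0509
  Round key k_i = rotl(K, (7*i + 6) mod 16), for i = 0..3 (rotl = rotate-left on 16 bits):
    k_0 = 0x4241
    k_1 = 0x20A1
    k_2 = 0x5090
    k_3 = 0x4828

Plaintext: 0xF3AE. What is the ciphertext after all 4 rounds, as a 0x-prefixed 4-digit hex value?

0x5B09

s_0 = plaintext = 0xF3AE
s_1 = Round(s_0, k_0) = 0xAE0A
s_2 = Round(s_1, k_1) = 0x0ABA
s_3 = Round(s_2, k_2) = 0xBA5B
s_4 = Round(s_3, k_3) = 0x5B09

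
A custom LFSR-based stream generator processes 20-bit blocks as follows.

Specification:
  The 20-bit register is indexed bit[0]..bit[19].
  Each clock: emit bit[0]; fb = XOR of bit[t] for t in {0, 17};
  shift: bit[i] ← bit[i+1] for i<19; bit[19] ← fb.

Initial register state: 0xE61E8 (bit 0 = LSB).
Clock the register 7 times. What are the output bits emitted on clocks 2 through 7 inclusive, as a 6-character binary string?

001011

reg_0 = 0xE61E8
clock 1: out=0, reg = 0xF30F4
clock 2: out=0, reg = 0xF987A
clock 3: out=0, reg = 0xFCC3D
clock 4: out=1, reg = 0x7E61E
clock 5: out=0, reg = 0xBF30F
clock 6: out=1, reg = 0x5F987
clock 7: out=1, reg = 0xAFCC3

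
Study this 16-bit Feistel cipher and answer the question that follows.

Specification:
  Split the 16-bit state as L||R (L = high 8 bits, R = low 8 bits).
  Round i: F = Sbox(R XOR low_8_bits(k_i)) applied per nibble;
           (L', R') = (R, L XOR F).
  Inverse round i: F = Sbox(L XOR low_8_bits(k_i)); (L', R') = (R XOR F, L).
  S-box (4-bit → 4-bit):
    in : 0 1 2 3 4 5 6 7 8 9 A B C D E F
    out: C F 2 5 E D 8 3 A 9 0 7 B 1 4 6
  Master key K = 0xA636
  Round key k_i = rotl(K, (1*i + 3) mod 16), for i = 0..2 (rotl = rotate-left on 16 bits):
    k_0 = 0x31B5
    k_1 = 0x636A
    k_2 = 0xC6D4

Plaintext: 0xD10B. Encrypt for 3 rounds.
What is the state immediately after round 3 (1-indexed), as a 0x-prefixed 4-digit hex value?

0xBD2C

s_0 = plaintext = 0xD10B
s_1 = Round(s_0, k_0) = 0x0BA5
s_2 = Round(s_1, k_1) = 0xA5BD
s_3 = Round(s_2, k_2) = 0xBD2C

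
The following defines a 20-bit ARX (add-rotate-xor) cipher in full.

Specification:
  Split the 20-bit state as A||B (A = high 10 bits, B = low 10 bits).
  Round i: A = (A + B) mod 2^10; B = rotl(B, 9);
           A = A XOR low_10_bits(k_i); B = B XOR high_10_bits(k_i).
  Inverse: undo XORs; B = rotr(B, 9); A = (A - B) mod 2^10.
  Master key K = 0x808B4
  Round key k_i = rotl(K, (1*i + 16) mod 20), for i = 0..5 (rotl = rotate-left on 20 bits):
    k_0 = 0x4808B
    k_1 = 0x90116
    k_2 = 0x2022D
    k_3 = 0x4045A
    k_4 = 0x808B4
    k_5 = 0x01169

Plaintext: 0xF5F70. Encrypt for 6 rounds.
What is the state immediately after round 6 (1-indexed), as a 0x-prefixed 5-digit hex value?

0xAF775

s_0 = plaintext = 0xF5F70
s_1 = Round(s_0, k_0) = 0xF3098
s_2 = Round(s_1, k_1) = 0x5CA0C
s_3 = Round(s_2, k_2) = 0x54D86
s_4 = Round(s_3, k_3) = 0xA0DC2
s_5 = Round(s_4, k_4) = 0x3C6E3
s_6 = Round(s_5, k_5) = 0xAF775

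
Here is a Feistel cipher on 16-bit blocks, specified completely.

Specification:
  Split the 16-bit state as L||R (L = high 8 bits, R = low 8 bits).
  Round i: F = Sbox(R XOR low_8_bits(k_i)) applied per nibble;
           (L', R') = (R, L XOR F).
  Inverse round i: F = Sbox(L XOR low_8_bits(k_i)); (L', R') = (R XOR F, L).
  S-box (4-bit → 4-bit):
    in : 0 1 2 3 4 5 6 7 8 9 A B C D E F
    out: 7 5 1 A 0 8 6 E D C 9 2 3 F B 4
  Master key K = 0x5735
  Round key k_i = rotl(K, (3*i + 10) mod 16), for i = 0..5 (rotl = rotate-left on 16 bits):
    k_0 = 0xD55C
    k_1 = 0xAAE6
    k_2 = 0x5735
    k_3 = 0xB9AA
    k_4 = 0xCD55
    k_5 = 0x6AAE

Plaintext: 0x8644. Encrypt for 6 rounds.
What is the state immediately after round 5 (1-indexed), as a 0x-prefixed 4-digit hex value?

s_0 = plaintext = 0x8644
s_1 = Round(s_0, k_0) = 0x44DB
s_2 = Round(s_1, k_1) = 0xDBEB
s_3 = Round(s_2, k_2) = 0xEB20
s_4 = Round(s_3, k_3) = 0x2032
s_5 = Round(s_4, k_4) = 0x324E
s_6 = Round(s_5, k_5) = 0x4E85

0x324E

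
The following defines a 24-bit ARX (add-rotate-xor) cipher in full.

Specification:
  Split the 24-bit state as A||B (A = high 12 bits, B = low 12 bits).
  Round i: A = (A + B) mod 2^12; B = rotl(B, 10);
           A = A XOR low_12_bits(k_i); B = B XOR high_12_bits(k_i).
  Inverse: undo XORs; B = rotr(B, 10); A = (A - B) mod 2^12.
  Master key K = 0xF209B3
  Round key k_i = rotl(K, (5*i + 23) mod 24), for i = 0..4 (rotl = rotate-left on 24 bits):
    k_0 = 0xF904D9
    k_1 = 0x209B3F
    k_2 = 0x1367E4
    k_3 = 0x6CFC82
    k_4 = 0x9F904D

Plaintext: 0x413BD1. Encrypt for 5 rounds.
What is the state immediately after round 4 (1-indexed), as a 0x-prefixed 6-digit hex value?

s_0 = plaintext = 0x413BD1
s_1 = Round(s_0, k_0) = 0xB3D964
s_2 = Round(s_1, k_1) = 0xF9E050
s_3 = Round(s_2, k_2) = 0x80A122
s_4 = Round(s_3, k_3) = 0x5AEE87
s_5 = Round(s_4, k_4) = 0x478658

0x5AEE87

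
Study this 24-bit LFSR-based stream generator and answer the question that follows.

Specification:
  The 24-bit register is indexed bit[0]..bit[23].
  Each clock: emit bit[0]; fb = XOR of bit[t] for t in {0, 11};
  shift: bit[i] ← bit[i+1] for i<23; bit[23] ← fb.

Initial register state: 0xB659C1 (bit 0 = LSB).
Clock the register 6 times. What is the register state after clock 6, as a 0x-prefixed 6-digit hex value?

reg_0 = 0xB659C1
clock 1: out=1, reg = 0x5B2CE0
clock 2: out=0, reg = 0xAD9670
clock 3: out=0, reg = 0x56CB38
clock 4: out=0, reg = 0xAB659C
clock 5: out=0, reg = 0x55B2CE
clock 6: out=0, reg = 0x2AD967

0x2AD967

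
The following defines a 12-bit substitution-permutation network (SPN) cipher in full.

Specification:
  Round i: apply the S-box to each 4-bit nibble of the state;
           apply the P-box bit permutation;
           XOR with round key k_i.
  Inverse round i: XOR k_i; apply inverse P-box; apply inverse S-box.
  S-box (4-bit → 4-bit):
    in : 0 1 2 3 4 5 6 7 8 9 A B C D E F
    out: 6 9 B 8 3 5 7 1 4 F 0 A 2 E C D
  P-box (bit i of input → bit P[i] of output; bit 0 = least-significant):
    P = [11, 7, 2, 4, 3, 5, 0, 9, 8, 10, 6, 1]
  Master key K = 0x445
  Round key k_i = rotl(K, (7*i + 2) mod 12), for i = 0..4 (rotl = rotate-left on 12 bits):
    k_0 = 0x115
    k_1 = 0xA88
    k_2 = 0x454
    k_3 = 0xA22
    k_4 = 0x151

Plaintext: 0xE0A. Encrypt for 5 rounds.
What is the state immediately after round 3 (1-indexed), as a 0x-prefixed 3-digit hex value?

s_0 = plaintext = 0xE0A
s_1 = Round(s_0, k_0) = 0x176
s_2 = Round(s_1, k_1) = 0x306
s_3 = Round(s_2, k_2) = 0xCF3
s_4 = Round(s_3, k_3) = 0xC3B
s_5 = Round(s_4, k_4) = 0x7C1

0xCF3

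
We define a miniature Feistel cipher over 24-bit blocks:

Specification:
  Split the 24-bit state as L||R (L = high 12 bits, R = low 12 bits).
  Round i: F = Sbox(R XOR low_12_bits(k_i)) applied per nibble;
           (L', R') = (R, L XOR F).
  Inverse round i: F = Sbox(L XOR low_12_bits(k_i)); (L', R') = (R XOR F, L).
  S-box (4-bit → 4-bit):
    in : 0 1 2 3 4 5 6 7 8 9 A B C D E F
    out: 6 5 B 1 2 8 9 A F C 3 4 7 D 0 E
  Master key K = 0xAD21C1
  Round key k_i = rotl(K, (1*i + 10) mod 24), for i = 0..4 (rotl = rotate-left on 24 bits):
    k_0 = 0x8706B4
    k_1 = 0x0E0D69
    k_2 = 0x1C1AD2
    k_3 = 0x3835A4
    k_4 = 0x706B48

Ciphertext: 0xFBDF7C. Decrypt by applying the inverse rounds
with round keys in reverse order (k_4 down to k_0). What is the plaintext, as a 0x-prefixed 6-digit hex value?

s_0 = ciphertext = 0xFBDF7C
s_1 = InvRound(s_0, k_4) = 0xD94FBD
s_2 = InvRound(s_1, k_3) = 0x0ABD94
s_3 = InvRound(s_2, k_2) = 0xE380AB
s_4 = InvRound(s_3, k_1) = 0x12EE38
s_5 = InvRound(s_4, k_0) = 0x4FB12E

0x4FB12E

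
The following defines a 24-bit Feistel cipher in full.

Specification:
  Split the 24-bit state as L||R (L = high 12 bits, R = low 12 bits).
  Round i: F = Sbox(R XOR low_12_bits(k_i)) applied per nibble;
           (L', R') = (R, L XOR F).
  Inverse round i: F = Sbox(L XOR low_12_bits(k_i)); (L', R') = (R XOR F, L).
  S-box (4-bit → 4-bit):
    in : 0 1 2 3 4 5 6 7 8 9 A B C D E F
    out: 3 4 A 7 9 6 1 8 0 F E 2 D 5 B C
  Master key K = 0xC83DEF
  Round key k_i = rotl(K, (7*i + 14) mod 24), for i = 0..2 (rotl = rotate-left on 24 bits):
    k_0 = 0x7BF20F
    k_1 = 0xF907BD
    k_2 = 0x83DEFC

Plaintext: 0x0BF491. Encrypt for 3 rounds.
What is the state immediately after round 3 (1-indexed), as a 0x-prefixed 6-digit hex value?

0x55E3AE

s_0 = plaintext = 0x0BF491
s_1 = Round(s_0, k_0) = 0x491144
s_2 = Round(s_1, k_1) = 0x14455E
s_3 = Round(s_2, k_2) = 0x55E3AE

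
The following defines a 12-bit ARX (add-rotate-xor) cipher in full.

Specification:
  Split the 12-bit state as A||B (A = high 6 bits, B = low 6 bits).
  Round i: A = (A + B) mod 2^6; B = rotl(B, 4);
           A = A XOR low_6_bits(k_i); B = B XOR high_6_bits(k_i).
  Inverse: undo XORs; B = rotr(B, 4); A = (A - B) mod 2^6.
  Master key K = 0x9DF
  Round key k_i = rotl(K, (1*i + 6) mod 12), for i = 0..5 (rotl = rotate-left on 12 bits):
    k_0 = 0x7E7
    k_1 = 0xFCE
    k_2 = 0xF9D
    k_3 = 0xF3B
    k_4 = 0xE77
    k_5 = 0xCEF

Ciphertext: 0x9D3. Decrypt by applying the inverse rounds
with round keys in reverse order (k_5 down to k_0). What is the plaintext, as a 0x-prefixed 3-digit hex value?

s_0 = ciphertext = 0x9D3
s_1 = InvRound(s_0, k_5) = 0x182
s_2 = InvRound(s_1, k_4) = 0x0AF
s_3 = InvRound(s_2, k_3) = 0xB0D
s_4 = InvRound(s_3, k_2) = 0x88F
s_5 = InvRound(s_4, k_1) = 0xA43
s_6 = InvRound(s_5, k_0) = 0x771

0x771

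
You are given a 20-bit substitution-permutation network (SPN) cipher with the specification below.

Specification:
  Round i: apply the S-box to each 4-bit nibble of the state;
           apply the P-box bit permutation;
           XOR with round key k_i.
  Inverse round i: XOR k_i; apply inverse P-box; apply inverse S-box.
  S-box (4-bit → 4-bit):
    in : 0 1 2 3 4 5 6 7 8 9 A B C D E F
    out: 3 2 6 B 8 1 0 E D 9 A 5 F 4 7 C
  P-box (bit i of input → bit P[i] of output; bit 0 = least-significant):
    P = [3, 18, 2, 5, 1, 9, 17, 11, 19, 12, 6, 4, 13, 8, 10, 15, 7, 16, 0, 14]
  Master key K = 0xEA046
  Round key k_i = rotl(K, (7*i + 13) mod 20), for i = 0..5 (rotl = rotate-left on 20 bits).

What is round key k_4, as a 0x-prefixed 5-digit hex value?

0xD408D

K = 0xEA046
k_0 = rotl(K, (7*0+13) mod 20) = rotl(K, 13) = 0x8DD40
k_1 = rotl(K, (7*1+13) mod 20) = rotl(K, 0) = 0xEA046
k_2 = rotl(K, (7*2+13) mod 20) = rotl(K, 7) = 0x02375
k_3 = rotl(K, (7*3+13) mod 20) = rotl(K, 14) = 0x1BA81
k_4 = rotl(K, (7*4+13) mod 20) = rotl(K, 1) = 0xD408D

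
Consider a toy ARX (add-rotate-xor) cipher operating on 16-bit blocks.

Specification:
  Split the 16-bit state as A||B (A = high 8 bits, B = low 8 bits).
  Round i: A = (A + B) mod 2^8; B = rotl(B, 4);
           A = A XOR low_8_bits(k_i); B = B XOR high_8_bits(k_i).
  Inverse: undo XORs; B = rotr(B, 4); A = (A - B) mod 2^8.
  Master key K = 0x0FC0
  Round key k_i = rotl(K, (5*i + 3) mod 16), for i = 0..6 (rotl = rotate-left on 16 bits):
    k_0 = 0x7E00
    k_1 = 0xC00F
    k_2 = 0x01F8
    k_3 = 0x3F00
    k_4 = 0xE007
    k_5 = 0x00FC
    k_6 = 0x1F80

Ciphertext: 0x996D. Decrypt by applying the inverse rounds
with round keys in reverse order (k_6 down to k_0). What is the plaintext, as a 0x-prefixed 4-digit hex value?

0x5F21

s_0 = ciphertext = 0x996D
s_1 = InvRound(s_0, k_6) = 0xF227
s_2 = InvRound(s_1, k_5) = 0x9C72
s_3 = InvRound(s_2, k_4) = 0x7229
s_4 = InvRound(s_3, k_3) = 0x1161
s_5 = InvRound(s_4, k_2) = 0xE306
s_6 = InvRound(s_5, k_1) = 0x806C
s_7 = InvRound(s_6, k_0) = 0x5F21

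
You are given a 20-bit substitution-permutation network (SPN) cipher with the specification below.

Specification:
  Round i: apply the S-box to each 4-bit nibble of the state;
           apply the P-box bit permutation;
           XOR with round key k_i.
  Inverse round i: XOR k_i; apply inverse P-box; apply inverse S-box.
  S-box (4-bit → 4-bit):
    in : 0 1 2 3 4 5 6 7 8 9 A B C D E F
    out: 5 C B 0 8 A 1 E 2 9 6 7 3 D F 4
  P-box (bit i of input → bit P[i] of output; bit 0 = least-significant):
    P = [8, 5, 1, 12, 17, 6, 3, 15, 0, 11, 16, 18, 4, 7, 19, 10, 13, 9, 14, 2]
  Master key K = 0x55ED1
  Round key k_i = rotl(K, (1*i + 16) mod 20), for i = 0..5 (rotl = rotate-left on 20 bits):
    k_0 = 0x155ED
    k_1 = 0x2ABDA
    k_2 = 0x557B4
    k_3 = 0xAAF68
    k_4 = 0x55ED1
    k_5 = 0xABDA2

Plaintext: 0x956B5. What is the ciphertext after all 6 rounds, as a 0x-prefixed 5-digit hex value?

s_0 = plaintext = 0x956B5
s_1 = Round(s_0, k_0) = 0x36100
s_2 = Round(s_1, k_1) = 0x5AAC0
s_3 = Round(s_2, k_2) = 0xE5C72
s_4 = Round(s_3, k_3) = 0xA5085
s_5 = Round(s_4, k_4) = 0x40830
s_6 = Round(s_5, k_5) = 0x2B4B4

0x2B4B4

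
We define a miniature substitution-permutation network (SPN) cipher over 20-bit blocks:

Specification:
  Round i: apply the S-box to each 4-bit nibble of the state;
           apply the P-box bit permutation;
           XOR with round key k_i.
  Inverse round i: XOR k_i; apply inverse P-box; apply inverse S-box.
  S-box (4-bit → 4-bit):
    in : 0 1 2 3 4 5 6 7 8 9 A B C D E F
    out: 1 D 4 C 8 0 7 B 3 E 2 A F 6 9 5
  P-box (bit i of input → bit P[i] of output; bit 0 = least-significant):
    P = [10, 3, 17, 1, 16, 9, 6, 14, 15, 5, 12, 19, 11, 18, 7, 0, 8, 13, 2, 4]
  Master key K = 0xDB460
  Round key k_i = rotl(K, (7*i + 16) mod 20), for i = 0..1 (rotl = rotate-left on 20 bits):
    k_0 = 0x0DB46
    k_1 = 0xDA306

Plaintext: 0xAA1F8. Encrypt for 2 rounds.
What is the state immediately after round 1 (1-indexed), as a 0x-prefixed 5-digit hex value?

0xD6F0E

s_0 = plaintext = 0xAA1F8
s_1 = Round(s_0, k_0) = 0xD6F0E
s_2 = Round(s_1, k_1) = 0x81F80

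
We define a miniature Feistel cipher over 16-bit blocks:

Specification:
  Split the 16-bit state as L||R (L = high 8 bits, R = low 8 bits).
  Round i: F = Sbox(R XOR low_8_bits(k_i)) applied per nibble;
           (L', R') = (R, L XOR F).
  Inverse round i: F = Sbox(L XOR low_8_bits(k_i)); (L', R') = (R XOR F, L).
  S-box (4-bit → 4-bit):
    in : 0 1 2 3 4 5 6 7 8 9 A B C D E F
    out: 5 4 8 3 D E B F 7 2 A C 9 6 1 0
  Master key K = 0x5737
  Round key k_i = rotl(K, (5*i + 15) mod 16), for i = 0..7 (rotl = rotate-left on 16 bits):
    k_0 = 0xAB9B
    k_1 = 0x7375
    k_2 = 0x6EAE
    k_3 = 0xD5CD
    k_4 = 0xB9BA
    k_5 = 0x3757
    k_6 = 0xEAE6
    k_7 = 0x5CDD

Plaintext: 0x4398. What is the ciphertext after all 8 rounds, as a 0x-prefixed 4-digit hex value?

s_0 = plaintext = 0x4398
s_1 = Round(s_0, k_0) = 0x9810
s_2 = Round(s_1, k_1) = 0x1026
s_3 = Round(s_2, k_2) = 0x2667
s_4 = Round(s_3, k_3) = 0x678C
s_5 = Round(s_4, k_4) = 0x8C5C
s_6 = Round(s_5, k_5) = 0x5CD0
s_7 = Round(s_6, k_6) = 0xD067
s_8 = Round(s_7, k_7) = 0x671A

0x671A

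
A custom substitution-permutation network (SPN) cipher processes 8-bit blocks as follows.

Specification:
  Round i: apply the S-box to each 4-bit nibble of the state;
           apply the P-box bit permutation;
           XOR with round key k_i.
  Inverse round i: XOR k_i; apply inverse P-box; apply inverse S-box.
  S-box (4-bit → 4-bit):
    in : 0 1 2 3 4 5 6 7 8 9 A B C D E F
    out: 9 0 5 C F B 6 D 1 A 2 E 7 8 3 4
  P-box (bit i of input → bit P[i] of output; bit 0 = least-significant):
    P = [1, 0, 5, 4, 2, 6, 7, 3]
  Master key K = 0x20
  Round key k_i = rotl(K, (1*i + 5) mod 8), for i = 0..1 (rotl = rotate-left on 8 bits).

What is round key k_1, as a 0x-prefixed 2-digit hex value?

0x08

K = 0x20
k_0 = rotl(K, (1*0+5) mod 8) = rotl(K, 5) = 0x04
k_1 = rotl(K, (1*1+5) mod 8) = rotl(K, 6) = 0x08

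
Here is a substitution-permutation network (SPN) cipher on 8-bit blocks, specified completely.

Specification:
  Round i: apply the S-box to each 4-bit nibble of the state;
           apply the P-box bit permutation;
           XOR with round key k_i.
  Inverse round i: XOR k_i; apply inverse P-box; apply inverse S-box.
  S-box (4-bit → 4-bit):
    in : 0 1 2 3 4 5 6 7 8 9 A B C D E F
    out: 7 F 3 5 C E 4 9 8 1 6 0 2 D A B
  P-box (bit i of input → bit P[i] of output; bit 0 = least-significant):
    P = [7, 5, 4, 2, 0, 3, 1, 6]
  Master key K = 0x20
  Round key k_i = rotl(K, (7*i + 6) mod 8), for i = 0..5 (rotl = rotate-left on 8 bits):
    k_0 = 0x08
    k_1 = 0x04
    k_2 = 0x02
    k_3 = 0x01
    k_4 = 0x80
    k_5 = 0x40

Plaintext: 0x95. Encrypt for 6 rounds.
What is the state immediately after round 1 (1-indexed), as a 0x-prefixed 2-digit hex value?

0x3D

s_0 = plaintext = 0x95
s_1 = Round(s_0, k_0) = 0x3D
s_2 = Round(s_1, k_1) = 0x93
s_3 = Round(s_2, k_2) = 0x93
s_4 = Round(s_3, k_3) = 0x90
s_5 = Round(s_4, k_4) = 0x31
s_6 = Round(s_5, k_5) = 0xF7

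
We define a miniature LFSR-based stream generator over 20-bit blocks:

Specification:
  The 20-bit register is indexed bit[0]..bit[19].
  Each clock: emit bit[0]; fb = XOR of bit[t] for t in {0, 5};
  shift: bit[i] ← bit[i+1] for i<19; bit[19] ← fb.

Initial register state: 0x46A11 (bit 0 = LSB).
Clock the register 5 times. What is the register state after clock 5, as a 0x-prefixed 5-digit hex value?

0x0A350

reg_0 = 0x46A11
clock 1: out=1, reg = 0xA3508
clock 2: out=0, reg = 0x51A84
clock 3: out=0, reg = 0x28D42
clock 4: out=0, reg = 0x146A1
clock 5: out=1, reg = 0x0A350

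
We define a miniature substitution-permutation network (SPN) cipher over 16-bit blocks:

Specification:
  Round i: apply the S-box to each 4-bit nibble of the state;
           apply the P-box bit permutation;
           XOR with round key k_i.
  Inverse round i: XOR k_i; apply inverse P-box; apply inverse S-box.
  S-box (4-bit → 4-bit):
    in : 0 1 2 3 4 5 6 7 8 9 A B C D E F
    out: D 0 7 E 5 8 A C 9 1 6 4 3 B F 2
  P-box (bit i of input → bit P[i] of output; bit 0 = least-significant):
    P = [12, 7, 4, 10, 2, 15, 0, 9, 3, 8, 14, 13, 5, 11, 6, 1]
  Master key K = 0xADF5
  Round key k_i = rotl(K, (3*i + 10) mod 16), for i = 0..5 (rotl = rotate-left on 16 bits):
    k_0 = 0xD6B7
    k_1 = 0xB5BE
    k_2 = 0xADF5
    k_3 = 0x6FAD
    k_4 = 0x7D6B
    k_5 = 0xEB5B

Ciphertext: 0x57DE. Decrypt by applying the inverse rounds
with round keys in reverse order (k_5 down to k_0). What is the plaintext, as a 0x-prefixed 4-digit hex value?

0xF64A

s_0 = ciphertext = 0x57DE
s_1 = InvRound(s_0, k_5) = 0xF52D
s_2 = InvRound(s_1, k_4) = 0x31C1
s_3 = InvRound(s_2, k_3) = 0x2488
s_4 = InvRound(s_3, k_2) = 0x2C2B
s_5 = InvRound(s_4, k_1) = 0xFF22
s_6 = InvRound(s_5, k_0) = 0xF64A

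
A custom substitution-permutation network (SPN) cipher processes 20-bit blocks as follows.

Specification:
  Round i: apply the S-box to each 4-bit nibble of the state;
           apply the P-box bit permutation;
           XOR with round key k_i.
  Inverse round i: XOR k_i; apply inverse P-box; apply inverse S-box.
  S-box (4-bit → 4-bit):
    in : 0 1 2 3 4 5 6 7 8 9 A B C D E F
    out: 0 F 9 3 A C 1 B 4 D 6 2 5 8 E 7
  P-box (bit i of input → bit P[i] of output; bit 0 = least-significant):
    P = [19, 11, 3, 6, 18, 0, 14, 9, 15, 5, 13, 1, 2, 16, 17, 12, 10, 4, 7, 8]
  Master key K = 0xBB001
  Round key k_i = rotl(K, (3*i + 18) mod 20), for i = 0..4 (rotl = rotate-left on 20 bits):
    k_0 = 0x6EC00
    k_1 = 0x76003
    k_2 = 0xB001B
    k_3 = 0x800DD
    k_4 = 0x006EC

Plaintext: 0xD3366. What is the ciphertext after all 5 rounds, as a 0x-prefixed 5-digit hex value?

s_0 = plaintext = 0xD3366
s_1 = Round(s_0, k_0) = 0xB6D24
s_2 = Round(s_1, k_1) = 0x36A55
s_3 = Round(s_2, k_2) = 0xB6667
s_4 = Round(s_3, k_3) = 0x48889
s_5 = Round(s_4, k_4) = 0xA67B4

0xA67B4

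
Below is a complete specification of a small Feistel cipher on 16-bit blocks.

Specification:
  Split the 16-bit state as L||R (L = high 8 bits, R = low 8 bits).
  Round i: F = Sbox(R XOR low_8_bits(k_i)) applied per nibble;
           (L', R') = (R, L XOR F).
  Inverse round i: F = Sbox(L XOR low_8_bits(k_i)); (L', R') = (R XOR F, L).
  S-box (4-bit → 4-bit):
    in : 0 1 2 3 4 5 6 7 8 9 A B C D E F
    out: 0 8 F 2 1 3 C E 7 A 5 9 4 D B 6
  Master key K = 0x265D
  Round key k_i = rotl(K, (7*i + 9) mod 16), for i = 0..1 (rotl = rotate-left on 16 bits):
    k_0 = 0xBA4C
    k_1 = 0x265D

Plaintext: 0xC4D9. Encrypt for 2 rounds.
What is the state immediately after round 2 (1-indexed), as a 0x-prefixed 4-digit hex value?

s_0 = plaintext = 0xC4D9
s_1 = Round(s_0, k_0) = 0xD967
s_2 = Round(s_1, k_1) = 0x67FC

0x67FC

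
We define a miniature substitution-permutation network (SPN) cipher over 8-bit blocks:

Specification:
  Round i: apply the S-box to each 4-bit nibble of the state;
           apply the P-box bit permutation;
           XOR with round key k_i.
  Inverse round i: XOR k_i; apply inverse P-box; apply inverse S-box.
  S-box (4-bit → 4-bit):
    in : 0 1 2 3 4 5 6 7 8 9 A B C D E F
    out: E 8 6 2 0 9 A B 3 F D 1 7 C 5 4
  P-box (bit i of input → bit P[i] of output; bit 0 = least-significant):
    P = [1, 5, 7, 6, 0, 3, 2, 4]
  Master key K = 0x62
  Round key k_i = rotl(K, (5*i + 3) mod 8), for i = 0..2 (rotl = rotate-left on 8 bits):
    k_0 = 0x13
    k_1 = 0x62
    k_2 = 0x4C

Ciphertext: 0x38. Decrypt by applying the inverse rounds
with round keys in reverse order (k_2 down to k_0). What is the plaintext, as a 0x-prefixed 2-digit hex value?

0xBD

s_0 = ciphertext = 0x38
s_1 = InvRound(s_0, k_2) = 0xD6
s_2 = InvRound(s_1, k_1) = 0xD2
s_3 = InvRound(s_2, k_0) = 0xBD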